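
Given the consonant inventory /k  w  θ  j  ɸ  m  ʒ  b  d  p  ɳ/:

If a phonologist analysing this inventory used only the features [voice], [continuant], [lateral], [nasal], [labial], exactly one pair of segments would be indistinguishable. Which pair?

/ʒ/ (voiced postalveolar fricative) and /j/ (palatal glide) are both [+voice], [+continuant], [−lateral], [−nasal], [−labial], so none of the listed features separates them. (They do differ in [sonorant], [strident] and [dorsal], which are not among the given features.) Every other pair in the inventory differs on at least one listed feature.

ʒ, j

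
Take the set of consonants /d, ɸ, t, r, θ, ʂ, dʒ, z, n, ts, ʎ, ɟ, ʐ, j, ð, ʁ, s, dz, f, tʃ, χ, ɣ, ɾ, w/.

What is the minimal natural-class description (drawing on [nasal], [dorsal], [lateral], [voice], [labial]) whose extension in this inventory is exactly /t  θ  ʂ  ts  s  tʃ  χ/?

/t, θ, ʂ, ts, s, tʃ, χ/ are all [−voice], [−labial], and no other segment in the inventory matches both values. Dropping any one of them over-generates: [−labial] alone would also admit /d, r, dʒ, z, …/; [−voice] alone would also admit /ɸ, f/. No other single listed feature picks out exactly this set either, so fewer than two features will not do.

[−voice, −labial]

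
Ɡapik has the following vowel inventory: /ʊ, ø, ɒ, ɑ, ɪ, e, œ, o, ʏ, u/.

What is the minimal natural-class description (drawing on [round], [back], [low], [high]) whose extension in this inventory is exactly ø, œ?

[−high, −back, +round]

The class [−high], [−back], [+round] has exactly /ø, œ/ as its extension in this inventory. No smaller conjunction from the listed features achieves this: [−back, +round] alone would also admit /ʏ/; [−high, +round] alone would also admit /ɒ, o/; [−high, −back] alone would also admit /e/; and checking the remaining two-feature bundles turns up none with this extension.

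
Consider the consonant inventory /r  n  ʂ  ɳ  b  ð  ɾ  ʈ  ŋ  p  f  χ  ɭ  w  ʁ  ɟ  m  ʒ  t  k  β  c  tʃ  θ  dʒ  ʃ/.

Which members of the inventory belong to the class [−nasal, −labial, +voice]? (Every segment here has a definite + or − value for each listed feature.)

r, ð, ɾ, ɭ, ʁ, ɟ, ʒ, dʒ

Checking each segment against [−nasal], [−labial], [+voice]: /r/ (alveolar trill), /ð/ (voiced dental fricative), /ɾ/ (alveolar tap), /ɭ/ (retroflex lateral approximant), /ʁ/ (voiced uvular fricative), /ɟ/ (voiced palatal stop), among others, satisfy every feature; every other segment in the inventory fails at least one.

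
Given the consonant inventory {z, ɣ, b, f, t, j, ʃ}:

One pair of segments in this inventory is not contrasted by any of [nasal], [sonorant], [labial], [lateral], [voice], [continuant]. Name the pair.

z, ɣ

On the given features, /z/ and /ɣ/ have an identical profile: [−nasal], [−sonorant], [−labial], [−lateral], [+voice], [+continuant]. No other two segments in the inventory coincide on all 6 features. (They do differ in [strident], [coronal] and [dorsal], which are not among the given features.)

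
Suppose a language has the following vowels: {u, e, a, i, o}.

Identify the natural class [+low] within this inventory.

The [+low] segments here are /a/; the remaining /u, e, i, o/ are [−low].

a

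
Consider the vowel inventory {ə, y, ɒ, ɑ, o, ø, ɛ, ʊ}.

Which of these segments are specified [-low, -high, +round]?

o, ø

First, the [-low] segments are /ə, y, o, ø, ɛ, ʊ/.
Of those, [-high] gives /ə, o, ø, ɛ/.
Of those, [+round] leaves /o, ø/.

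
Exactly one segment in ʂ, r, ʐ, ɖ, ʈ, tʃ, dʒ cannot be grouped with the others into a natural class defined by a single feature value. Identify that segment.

r

The remaining segments after removing /r/ share [−anterior]; /r/ (alveolar trill) is [+anterior]. For every other candidate removal, the leftover set fails to share any single feature value that the removed segment lacks.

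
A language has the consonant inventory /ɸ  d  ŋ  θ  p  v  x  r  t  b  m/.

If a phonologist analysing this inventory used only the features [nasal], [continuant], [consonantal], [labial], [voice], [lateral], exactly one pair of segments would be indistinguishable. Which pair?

x, θ

On the given features, /x/ and /θ/ have an identical profile: [−nasal], [+continuant], [+consonantal], [−labial], [−voice], [−lateral]. No other two segments in the inventory coincide on all 6 features. (They do differ in [coronal] and [dorsal], which are not among the given features.)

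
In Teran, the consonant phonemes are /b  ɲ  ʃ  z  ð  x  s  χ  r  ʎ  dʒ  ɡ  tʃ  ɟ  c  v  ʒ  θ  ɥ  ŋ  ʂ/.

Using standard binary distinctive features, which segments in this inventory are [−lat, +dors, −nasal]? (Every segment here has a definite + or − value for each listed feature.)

First, the [−lateral] segments are /b, ɲ, ʃ, z, ð, x, s, χ, r, dʒ, ɡ, tʃ, ɟ, c, v, ʒ, θ, ɥ, ŋ, ʂ/.
Within that set, [+dorsal] gives /ɲ, x, χ, ɡ, ɟ, c, ɥ, ŋ/.
Then [−nasal] leaves /x, χ, ɡ, ɟ, c, ɥ/.

x, χ, ɡ, ɟ, c, ɥ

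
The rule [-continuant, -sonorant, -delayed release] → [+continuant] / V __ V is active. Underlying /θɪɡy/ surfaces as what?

[θɪɣy]

Only /ɡ/ occurs between two vowels (/ɪ/ __ /y/) and matches the structural description. It is a voiced velar stop, so [-continuant, -sonorant, -delayed release] holds; changing it to [+continuant] with all other features held fixed yields /ɣ/ (voiced velar fricative). No other segment meets both the structural description and the environment, so the output is [θɪɣy].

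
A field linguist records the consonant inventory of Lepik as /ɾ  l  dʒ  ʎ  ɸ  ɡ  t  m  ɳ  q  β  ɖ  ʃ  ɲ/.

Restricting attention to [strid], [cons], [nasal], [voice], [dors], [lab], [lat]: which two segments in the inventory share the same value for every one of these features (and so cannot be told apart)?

ɖ, ɾ

Both /ɖ/ and /ɾ/ are [-strident], [+consonantal], [-nasal], [+voice], [-dorsal], [-labial], [-lateral]. Since the list omits [sonorant] and [anterior] — which do distinguish the voiced retroflex stop from the alveolar tap — this pair collapses; all other pairs remain distinct.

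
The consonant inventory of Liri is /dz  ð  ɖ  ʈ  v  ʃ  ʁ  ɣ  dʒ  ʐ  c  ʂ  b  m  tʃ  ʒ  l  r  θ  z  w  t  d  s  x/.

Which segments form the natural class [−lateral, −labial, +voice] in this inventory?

dz, ð, ɖ, ʁ, ɣ, dʒ, ʐ, ʒ, r, z, d

Eliminate segments failing any feature: /ʈ, ʃ, c, ʂ, tʃ, θ, t, s, x/ are [−voice]; /v, b, m, w/ are [+labial]; /l/ is [+lateral]. The remaining /dz, ð, ɖ, ʁ, ɣ, dʒ, ʐ, ʒ, r, z, d/ satisfy [−lateral], [−labial], [+voice].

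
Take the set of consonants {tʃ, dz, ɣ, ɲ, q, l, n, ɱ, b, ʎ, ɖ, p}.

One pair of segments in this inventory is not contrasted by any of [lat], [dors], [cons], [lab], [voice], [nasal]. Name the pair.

dz, ɖ

Both /dz/ and /ɖ/ are [−lateral], [−dorsal], [+consonantal], [−labial], [+voice], [−nasal]. Since the list omits [strident], [delayed release] and [anterior] — which do distinguish the voiced alveolar affricate from the voiced retroflex stop — this pair collapses; all other pairs remain distinct.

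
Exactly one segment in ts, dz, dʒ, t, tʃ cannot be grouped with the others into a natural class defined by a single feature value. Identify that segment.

/dʒ, dz, tʃ, ts/ are all [+delayed release], but /t/ (voiceless alveolar stop) is [-delayed release]. No other single segment can be removed to leave a set sharing one feature value that the removed segment lacks, so /t/ is the odd one out.

t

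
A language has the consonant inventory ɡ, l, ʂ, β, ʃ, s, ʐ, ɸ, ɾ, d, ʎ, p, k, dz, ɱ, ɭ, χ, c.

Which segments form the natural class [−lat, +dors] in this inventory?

Eliminate segments failing any feature: /l, ʎ, ɭ/ are [+lateral]; /ʂ, β, ʃ, s, ʐ, ɸ, ɾ, d, p, dz, ɱ/ are [−dorsal]. The remaining /ɡ, k, χ, c/ satisfy [−lateral], [+dorsal].

ɡ, k, χ, c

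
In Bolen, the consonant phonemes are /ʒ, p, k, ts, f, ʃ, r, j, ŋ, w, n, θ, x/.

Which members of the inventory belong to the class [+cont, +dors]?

Checking each segment against [+continuant], [+dorsal]: /j/ (palatal glide), /w/ (labial-velar glide), /x/ (voiceless velar fricative) satisfy every feature; every other segment in the inventory fails at least one.

j, w, x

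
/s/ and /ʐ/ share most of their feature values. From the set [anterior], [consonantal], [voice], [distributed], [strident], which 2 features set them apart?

[voice], [anterior]

/s/ is the voiceless alveolar fricative and /ʐ/ is the voiced retroflex fricative. Both are [+consonantal], [-distributed], [+strident]. /s/ is [-voice] while /ʐ/ is [+voice]; /s/ is [+anterior] while /ʐ/ is [-anterior], so the distinguishing features are [voice], [anterior].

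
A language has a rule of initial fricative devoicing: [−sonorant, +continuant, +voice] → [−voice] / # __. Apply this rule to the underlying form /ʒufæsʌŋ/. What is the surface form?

The only segment in the rule's environment that also matches [−sonorant, +continuant, +voice] is /ʒ/. Applying [−voice] turns the voiced postalveolar fricative into /ʃ/ (voiceless postalveolar fricative), giving [ʃufæsʌŋ].

[ʃufæsʌŋ]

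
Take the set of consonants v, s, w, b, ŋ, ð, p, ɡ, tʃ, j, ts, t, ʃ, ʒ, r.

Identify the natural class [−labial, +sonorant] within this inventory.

Checking each segment against [−labial], [+sonorant]: /ŋ/ (velar nasal), /j/ (palatal glide), /r/ (alveolar trill) satisfy every feature; every other segment in the inventory fails at least one.

ŋ, j, r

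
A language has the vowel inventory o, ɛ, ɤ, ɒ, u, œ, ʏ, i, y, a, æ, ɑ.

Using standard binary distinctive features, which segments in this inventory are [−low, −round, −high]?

ɛ, ɤ

Checking each segment against [−low], [−round], [−high]: /ɛ/ (mid front unrounded lax vowel), /ɤ/ (mid back unrounded tense vowel) satisfy every feature; every other segment in the inventory fails at least one.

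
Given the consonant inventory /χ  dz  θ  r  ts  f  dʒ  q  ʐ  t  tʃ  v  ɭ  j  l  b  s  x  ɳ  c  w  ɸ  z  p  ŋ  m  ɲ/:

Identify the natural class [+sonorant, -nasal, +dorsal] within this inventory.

Checking each segment against [+sonorant], [-nasal], [+dorsal]: /j/ (palatal glide), /w/ (labial-velar glide) satisfy every feature; every other segment in the inventory fails at least one.

j, w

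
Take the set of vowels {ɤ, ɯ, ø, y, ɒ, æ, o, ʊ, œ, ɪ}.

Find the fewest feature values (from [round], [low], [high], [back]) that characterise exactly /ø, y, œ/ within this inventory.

/ø, y, œ/ are all [−back], [+round], and no other segment in the inventory matches both values. Dropping any one of them over-generates: [+round] alone would also admit /ɒ, o, ʊ/; [−back] alone would also admit /æ, ɪ/. No other single listed feature picks out exactly this set either, so fewer than two features will not do.

[−back, +round]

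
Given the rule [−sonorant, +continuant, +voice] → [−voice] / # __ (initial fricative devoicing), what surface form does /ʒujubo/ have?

Only the initial segment /ʒ/ is both word-initial and matches the structural description. It is a voiced postalveolar fricative, so [−sonorant, +continuant, +voice] holds; changing it to [−voice] with all other features held fixed yields /ʃ/ (voiceless postalveolar fricative). No other segment meets both the structural description and the environment, so the output is [ʃujubo].

[ʃujubo]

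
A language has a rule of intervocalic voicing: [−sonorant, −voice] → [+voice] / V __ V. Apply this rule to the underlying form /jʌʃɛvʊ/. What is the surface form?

The only segment in the rule's environment that also matches [−sonorant, −voice] is /ʃ/. Applying [+voice] turns the voiceless postalveolar fricative into /ʒ/ (voiced postalveolar fricative), giving [jʌʒɛvʊ].

[jʌʒɛvʊ]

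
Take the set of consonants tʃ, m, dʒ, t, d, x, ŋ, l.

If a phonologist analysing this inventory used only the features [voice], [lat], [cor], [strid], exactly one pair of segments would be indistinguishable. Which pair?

On the given features, /m/ and /ŋ/ have an identical profile: [+voice], [-lateral], [-coronal], [-strident]. No other two segments in the inventory coincide on all 4 features. (They do differ in [labial] and [dorsal], which are not among the given features.)

m, ŋ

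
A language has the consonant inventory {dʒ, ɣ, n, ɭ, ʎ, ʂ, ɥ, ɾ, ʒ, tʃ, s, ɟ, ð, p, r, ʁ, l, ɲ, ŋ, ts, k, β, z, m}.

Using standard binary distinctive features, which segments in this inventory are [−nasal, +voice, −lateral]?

Checking each segment against [−nasal], [+voice], [−lateral]: /dʒ/ (voiced postalveolar affricate), /ɣ/ (voiced velar fricative), /ɥ/ (labial-palatal glide), /ɾ/ (alveolar tap), /ʒ/ (voiced postalveolar fricative), /ɟ/ (voiced palatal stop), among others, satisfy every feature; every other segment in the inventory fails at least one.

dʒ, ɣ, ɥ, ɾ, ʒ, ɟ, ð, r, ʁ, β, z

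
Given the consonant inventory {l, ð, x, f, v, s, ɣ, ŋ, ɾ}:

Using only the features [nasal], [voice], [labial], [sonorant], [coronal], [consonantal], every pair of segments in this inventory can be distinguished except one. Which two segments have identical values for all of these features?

ɾ, l

On the given features, /ɾ/ and /l/ have an identical profile: [−nasal], [+voice], [−labial], [+sonorant], [+coronal], [+consonantal]. No other two segments in the inventory coincide on all 6 features. (They do differ in [lateral], which is not among the given features.)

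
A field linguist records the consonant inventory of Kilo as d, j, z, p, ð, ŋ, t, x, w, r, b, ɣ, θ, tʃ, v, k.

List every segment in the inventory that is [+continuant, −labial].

j, z, ð, x, r, ɣ, θ

The [+continuant] segments are /j, z, ð, x, w, r, ɣ, θ, v/.
Among these, [−labial] leaves /j, z, ð, x, r, ɣ, θ/.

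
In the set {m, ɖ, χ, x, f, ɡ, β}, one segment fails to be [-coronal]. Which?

ɖ

Every segment except /ɖ/ is [-coronal]. /ɖ/ (voiced retroflex stop) is [+coronal], so it is the exception.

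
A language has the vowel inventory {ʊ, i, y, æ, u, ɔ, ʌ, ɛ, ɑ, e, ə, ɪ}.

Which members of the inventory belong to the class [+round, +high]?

ʊ, y, u

Among the inventory, the [+round] segments are /ʊ, y, u, ɔ/.
Then [+high] leaves /ʊ, y, u/.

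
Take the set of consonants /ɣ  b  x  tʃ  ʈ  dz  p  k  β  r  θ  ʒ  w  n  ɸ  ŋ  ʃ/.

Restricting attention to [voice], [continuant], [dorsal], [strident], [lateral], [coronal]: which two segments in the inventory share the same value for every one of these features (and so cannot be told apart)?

w, ɣ

On the given features, /w/ and /ɣ/ have an identical profile: [+voice], [+continuant], [+dorsal], [−strident], [−lateral], [−coronal]. No other two segments in the inventory coincide on all 6 features. (They do differ in [sonorant], [labial] and [round], which are not among the given features.)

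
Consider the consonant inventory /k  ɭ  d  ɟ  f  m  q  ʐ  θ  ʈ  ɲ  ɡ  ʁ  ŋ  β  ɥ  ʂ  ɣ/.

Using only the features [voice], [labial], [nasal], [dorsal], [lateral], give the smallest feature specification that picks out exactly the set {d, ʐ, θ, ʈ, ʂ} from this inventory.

/d, ʐ, θ, ʈ, ʂ/ are all [−lateral], [−labial], [−dorsal], and no other segment in the inventory matches all three values. Dropping any one of them over-generates: [−labial, −dorsal] alone would also admit /ɭ/; [−lateral, −dorsal] alone would also admit /f, m, β/; [−lateral, −labial] alone would also admit /k, ɟ, q, ɲ, …/. No other combination of two listed features picks out exactly this set either, so fewer than three features will not do.

[−lateral, −labial, −dorsal]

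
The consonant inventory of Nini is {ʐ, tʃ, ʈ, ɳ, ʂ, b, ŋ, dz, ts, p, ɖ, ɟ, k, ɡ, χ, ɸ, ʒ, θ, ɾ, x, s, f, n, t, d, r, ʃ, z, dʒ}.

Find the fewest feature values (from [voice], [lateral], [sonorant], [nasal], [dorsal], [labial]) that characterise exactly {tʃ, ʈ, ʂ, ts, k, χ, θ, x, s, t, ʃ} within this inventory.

[−voice, −labial]

Every target segment is [−voice], [−labial]; each remaining inventory member fails at least one of these. Each conjunct is needed — [−labial] alone would also admit /ʐ, ɳ, ŋ, dz, …/; [−voice] alone would also admit /p, ɸ, f/ — and no other single listed feature has exactly this extension, so two is the minimum.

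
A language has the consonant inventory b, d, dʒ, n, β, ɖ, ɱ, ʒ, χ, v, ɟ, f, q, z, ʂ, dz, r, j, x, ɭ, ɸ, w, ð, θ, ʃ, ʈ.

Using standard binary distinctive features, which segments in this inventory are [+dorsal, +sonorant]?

Among the inventory, the [+dorsal] segments are /χ, ɟ, q, j, x, w/.
Among these, [+sonorant] leaves /j, w/.

j, w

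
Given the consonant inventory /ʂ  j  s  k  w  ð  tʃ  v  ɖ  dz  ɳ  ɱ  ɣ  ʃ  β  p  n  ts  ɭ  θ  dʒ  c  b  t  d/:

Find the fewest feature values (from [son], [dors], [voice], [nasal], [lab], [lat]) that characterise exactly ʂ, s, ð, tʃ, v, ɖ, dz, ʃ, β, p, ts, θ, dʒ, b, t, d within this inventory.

/ʂ, s, ð, tʃ, v, ɖ, dz, ʃ, β, p, ts, θ, dʒ, b, t, d/ are all [−sonorant], [−dorsal], and no other segment in the inventory matches both values. Dropping any one of them over-generates: [−dorsal] alone would also admit /ɳ, ɱ, n, ɭ/; [−sonorant] alone would also admit /k, ɣ, c/. No other single listed feature picks out exactly this set either, so fewer than two features will not do.

[−son, −dors]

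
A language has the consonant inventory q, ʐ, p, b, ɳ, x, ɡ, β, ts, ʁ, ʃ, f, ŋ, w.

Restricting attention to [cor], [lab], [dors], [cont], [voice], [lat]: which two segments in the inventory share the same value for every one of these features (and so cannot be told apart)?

Both /ŋ/ and /ɡ/ are [−coronal], [−labial], [+dorsal], [−continuant], [+voice], [−lateral]. Since the list omits [sonorant] and [nasal] — which do distinguish the velar nasal from the voiced velar stop — this pair collapses; all other pairs remain distinct.

ŋ, ɡ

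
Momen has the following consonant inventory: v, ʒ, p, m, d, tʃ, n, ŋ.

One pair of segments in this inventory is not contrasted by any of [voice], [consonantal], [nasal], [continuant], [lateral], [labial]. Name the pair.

n, ŋ

/n/ (alveolar nasal) and /ŋ/ (velar nasal) are both [+voice], [+consonantal], [+nasal], [−continuant], [−lateral], [−labial], so none of the listed features separates them. (They do differ in [coronal] and [dorsal], which are not among the given features.) Every other pair in the inventory differs on at least one listed feature.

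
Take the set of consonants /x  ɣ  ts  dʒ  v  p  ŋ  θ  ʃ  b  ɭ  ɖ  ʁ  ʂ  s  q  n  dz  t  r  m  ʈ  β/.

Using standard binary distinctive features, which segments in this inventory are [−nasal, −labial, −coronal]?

Checking each segment against [−nasal], [−labial], [−coronal]: /x/ (voiceless velar fricative), /ɣ/ (voiced velar fricative), /ʁ/ (voiced uvular fricative), /q/ (voiceless uvular stop) satisfy every feature; every other segment in the inventory fails at least one.

x, ɣ, ʁ, q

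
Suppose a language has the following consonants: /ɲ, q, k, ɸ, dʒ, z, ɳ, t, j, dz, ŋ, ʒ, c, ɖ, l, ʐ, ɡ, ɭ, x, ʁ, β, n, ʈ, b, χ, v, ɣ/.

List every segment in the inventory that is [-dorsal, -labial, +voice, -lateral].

Among the inventory, the [-dorsal] segments are /ɸ, dʒ, z, ɳ, t, dz, ʒ, ɖ, l, ʐ, ɭ, β, n, ʈ, b, v/.
Intersecting with [-labial] gives /dʒ, z, ɳ, t, dz, ʒ, ɖ, l, ʐ, ɭ, n, ʈ/.
Of those, [+voice] gives /dʒ, z, ɳ, dz, ʒ, ɖ, l, ʐ, ɭ, n/.
Within that set, [-lateral] leaves /dʒ, z, ɳ, dz, ʒ, ɖ, ʐ, n/.

dʒ, z, ɳ, dz, ʒ, ɖ, ʐ, n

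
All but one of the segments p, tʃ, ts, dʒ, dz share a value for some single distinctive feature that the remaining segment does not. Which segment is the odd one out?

The remaining segments after removing /p/ share [+delayed release]; /p/ (voiceless bilabial stop) is [−delayed release]. For every other candidate removal, the leftover set fails to share any single feature value that the removed segment lacks.

p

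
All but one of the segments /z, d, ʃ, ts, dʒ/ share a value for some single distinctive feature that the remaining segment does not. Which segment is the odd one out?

d

The remaining segments after removing /d/ share [+strident]; /d/ (voiced alveolar stop) is [−strident]. For every other candidate removal, the leftover set fails to share any single feature value that the removed segment lacks.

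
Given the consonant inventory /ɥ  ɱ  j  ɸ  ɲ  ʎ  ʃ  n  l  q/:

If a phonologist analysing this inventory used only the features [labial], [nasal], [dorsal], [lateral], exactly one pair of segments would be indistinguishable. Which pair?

j, q

/j/ (palatal glide) and /q/ (voiceless uvular stop) are both [-labial], [-nasal], [+dorsal], [-lateral], so none of the listed features separates them. (They do differ in [sonorant], [voice], [continuant], [high] and [back], which are not among the given features.) Every other pair in the inventory differs on at least one listed feature.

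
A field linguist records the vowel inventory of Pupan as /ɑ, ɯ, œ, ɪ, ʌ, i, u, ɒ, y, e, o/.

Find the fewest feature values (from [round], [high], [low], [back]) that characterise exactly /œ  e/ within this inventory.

/œ, e/ are all [-high], [-back], and no other segment in the inventory matches both values. Dropping any one of them over-generates: [-back] alone would also admit /ɪ, i, y/; [-high] alone would also admit /ɑ, ʌ, ɒ, o/. No other single listed feature picks out exactly this set either, so fewer than two features will not do.

[-high, -back]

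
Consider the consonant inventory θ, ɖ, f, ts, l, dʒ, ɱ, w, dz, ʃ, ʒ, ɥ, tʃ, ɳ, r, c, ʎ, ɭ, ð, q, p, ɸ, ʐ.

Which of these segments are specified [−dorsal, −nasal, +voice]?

Checking each segment against [−dorsal], [−nasal], [+voice]: /ɖ/ (voiced retroflex stop), /l/ (alveolar lateral approximant), /dʒ/ (voiced postalveolar affricate), /dz/ (voiced alveolar affricate), /ʒ/ (voiced postalveolar fricative), /r/ (alveolar trill), among others, satisfy every feature; every other segment in the inventory fails at least one.

ɖ, l, dʒ, dz, ʒ, r, ɭ, ð, ʐ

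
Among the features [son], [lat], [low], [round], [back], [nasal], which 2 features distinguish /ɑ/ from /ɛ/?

/ɑ/ (low back unrounded vowel) and /ɛ/ (mid front unrounded lax vowel) agree on [+sonorant], [−lateral], [−round], [−nasal]. They differ on [low] (/ɑ/ [+], /ɛ/ [−]), [back] (/ɑ/ [+], /ɛ/ [−]).

[low], [back]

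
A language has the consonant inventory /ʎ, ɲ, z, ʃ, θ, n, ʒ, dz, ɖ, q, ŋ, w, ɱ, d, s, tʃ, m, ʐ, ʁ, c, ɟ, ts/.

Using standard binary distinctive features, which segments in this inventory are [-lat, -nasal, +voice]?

z, ʒ, dz, ɖ, w, d, ʐ, ʁ, ɟ

First, the [-lateral] segments are /ɲ, z, ʃ, θ, n, ʒ, dz, ɖ, q, ŋ, w, ɱ, d, s, tʃ, m, ʐ, ʁ, c, ɟ, ts/.
Of those, [-nasal] gives /z, ʃ, θ, ʒ, dz, ɖ, q, w, d, s, tʃ, ʐ, ʁ, c, ɟ, ts/.
Of those, [+voice] leaves /z, ʒ, dz, ɖ, w, d, ʐ, ʁ, ɟ/.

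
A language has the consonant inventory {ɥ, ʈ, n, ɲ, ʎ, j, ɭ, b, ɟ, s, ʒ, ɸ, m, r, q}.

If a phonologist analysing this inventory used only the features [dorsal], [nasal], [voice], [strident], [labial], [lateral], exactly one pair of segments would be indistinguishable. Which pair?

Both /j/ and /ɟ/ are [+dorsal], [−nasal], [+voice], [−strident], [−labial], [−lateral]. Since the list omits [sonorant] and [continuant] — which do distinguish the palatal glide from the voiced palatal stop — this pair collapses; all other pairs remain distinct.

j, ɟ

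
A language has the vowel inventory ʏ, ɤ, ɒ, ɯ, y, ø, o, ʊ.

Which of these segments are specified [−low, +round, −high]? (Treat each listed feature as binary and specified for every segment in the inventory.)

ø, o

Checking each segment against [−low], [+round], [−high]: /ø/ (mid front rounded tense vowel), /o/ (mid back rounded tense vowel) satisfy every feature; every other segment in the inventory fails at least one.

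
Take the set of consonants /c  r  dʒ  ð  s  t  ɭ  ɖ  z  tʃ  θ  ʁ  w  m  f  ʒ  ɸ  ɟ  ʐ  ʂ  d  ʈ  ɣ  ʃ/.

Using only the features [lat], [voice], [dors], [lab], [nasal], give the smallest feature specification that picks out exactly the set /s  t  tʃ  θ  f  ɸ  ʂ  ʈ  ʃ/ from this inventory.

[-voice, -dors]

/s, t, tʃ, θ, f, ɸ, ʂ, ʈ, ʃ/ are all [-voice], [-dorsal], and no other segment in the inventory matches both values. Dropping any one of them over-generates: [-dorsal] alone would also admit /r, dʒ, ð, ɭ, …/; [-voice] alone would also admit /c/. No other single listed feature picks out exactly this set either, so fewer than two features will not do.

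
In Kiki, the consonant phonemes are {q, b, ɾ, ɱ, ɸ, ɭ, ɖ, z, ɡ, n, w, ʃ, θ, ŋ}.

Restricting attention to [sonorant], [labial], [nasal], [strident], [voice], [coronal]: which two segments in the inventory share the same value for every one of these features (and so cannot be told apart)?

Both /ɾ/ and /ɭ/ are [+sonorant], [−labial], [−nasal], [−strident], [+voice], [+coronal]. Since the list omits [lateral] and [anterior] — which do distinguish the alveolar tap from the retroflex lateral approximant — this pair collapses; all other pairs remain distinct.

ɾ, ɭ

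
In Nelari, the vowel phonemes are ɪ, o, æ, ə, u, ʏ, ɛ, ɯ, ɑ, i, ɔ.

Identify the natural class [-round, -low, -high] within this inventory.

Checking each segment against [-round], [-low], [-high]: /ə/ (mid central vowel (schwa)), /ɛ/ (mid front unrounded lax vowel) satisfy every feature; every other segment in the inventory fails at least one.

ə, ɛ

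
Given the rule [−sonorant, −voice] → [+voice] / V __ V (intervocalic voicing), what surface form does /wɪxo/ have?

[wɪɣo]

Only /x/ occurs between two vowels (/ɪ/ __ /o/) and matches the structural description. It is a voiceless velar fricative, so [−sonorant, −voice] holds; changing it to [+voice] with all other features held fixed yields /ɣ/ (voiced velar fricative). No other segment meets both the structural description and the environment, so the output is [wɪɣo].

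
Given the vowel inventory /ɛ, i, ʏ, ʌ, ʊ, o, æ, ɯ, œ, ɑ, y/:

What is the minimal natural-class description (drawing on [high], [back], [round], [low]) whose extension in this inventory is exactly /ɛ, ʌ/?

The class [-high], [-low], [-round] has exactly /ɛ, ʌ/ as its extension in this inventory. No smaller conjunction from the listed features achieves this: [-low, -round] alone would also admit /i, ɯ/; [-high, -round] alone would also admit /æ, ɑ/; [-high, -low] alone would also admit /o, œ/; and checking the remaining two-feature bundles turns up none with this extension.

[-high, -low, -round]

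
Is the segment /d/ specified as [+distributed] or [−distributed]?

[−distributed]

/d/ is the voiced alveolar stop, hence [−distributed].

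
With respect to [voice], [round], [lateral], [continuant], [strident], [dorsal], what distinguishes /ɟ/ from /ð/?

/ɟ/ is the voiced palatal stop and /ð/ is the voiced dental fricative. Both are [+voice], [−round], [−lateral], [−strident]. /ɟ/ is [−continuant] while /ð/ is [+continuant]; /ɟ/ is [+dorsal] while /ð/ is [−dorsal], so the distinguishing features are [continuant], [dorsal].

[continuant], [dorsal]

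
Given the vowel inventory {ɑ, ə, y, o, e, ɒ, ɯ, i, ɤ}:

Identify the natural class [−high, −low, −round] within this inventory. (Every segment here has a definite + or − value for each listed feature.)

ə, e, ɤ

The [−high] segments are /ɑ, ə, o, e, ɒ, ɤ/.
Within that set, [−low] gives /ə, o, e, ɤ/.
Then [−round] leaves /ə, e, ɤ/.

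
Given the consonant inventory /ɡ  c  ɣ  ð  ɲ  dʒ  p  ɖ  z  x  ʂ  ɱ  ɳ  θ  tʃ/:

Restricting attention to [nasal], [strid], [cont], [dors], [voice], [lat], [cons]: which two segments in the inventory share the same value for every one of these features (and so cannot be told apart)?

ɳ, ɱ

Both /ɳ/ and /ɱ/ are [+nasal], [-strident], [-continuant], [-dorsal], [+voice], [-lateral], [+consonantal]. Since the list omits [labial] and [coronal] — which do distinguish the retroflex nasal from the labiodental nasal — this pair collapses; all other pairs remain distinct.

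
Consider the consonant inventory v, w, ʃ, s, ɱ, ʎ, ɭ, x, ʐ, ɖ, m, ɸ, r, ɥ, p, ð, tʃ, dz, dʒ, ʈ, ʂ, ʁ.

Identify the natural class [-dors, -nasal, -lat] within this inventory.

Eliminate segments failing any feature: /w, ʎ, x, ɥ, ʁ/ are [+dorsal]; /ɱ, m/ are [+nasal]; /ɭ/ is [+lateral]. The remaining /v, ʃ, s, ʐ, ɖ, ɸ, r, p, ð, tʃ, dz, dʒ, ʈ, ʂ/ satisfy [-dorsal], [-nasal], [-lateral].

v, ʃ, s, ʐ, ɖ, ɸ, r, p, ð, tʃ, dz, dʒ, ʈ, ʂ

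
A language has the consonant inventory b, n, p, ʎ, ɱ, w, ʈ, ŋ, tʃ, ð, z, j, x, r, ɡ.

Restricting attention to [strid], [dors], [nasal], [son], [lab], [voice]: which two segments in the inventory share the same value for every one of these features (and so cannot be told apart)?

j, ʎ

/j/ (palatal glide) and /ʎ/ (palatal lateral approximant) are both [−strident], [+dorsal], [−nasal], [+sonorant], [−labial], [+voice], so none of the listed features separates them. (They do differ in [lateral], which is not among the given features.) Every other pair in the inventory differs on at least one listed feature.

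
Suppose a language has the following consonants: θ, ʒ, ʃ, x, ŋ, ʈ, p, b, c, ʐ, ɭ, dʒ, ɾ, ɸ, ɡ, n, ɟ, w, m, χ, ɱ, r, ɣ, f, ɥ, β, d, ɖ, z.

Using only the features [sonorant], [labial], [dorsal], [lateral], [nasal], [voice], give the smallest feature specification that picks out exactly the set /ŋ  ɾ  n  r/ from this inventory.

/ŋ, ɾ, n, r/ are all [+sonorant], [−lateral], [−labial], and no other segment in the inventory matches all three values. Dropping any one of them over-generates: [−lateral, −labial] alone would also admit /θ, ʒ, ʃ, x, …/; [+sonorant, −labial] alone would also admit /ɭ/; [+sonorant, −lateral] alone would also admit /w, m, ɱ, ɥ/. No other combination of two listed features picks out exactly this set either, so fewer than three features will not do.

[+sonorant, −lateral, −labial]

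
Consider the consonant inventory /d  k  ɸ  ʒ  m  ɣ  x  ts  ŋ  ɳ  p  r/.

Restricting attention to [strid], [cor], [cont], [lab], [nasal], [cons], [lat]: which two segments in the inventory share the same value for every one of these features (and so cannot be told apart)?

/ɣ/ (voiced velar fricative) and /x/ (voiceless velar fricative) are both [−strident], [−coronal], [+continuant], [−labial], [−nasal], [+consonantal], [−lateral], so none of the listed features separates them. (They do differ in [voice], which is not among the given features.) Every other pair in the inventory differs on at least one listed feature.

ɣ, x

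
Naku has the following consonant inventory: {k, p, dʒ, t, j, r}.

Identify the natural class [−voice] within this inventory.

k, p, t

The [−voice] segments here are /k, p, t/; the remaining /dʒ, j, r/ are [+voice].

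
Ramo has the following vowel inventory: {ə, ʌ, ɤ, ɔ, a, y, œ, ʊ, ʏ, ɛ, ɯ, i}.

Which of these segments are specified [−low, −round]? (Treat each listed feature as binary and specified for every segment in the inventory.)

ə, ʌ, ɤ, ɛ, ɯ, i

Checking each segment against [−low], [−round]: /ə/ (mid central vowel (schwa)), /ʌ/ (mid back unrounded lax vowel), /ɤ/ (mid back unrounded tense vowel), /ɛ/ (mid front unrounded lax vowel), /ɯ/ (high back unrounded vowel), /i/ (high front unrounded tense vowel) satisfy every feature; every other segment in the inventory fails at least one.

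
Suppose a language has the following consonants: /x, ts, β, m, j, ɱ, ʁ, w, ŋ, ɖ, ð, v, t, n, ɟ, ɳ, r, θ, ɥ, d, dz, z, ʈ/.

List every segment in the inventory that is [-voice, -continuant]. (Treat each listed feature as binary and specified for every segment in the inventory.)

ts, t, ʈ

Eliminate segments failing any feature: /x, θ/ are [+continuant]; /β, m, j, ɱ, ʁ, w, ŋ, ɖ, ð, v, n, ɟ, ɳ, r, ɥ, d, dz, z/ are [+voice]. The remaining /ts, t, ʈ/ satisfy [-voice], [-continuant].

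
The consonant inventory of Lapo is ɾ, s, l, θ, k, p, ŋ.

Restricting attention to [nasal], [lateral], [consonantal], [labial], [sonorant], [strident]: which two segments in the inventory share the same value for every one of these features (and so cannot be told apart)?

Both /θ/ and /k/ are [-nasal], [-lateral], [+consonantal], [-labial], [-sonorant], [-strident]. Since the list omits [continuant], [coronal] and [dorsal] — which do distinguish the voiceless dental fricative from the voiceless velar stop — this pair collapses; all other pairs remain distinct.

θ, k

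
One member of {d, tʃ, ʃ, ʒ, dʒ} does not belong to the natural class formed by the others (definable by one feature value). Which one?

d

[anterior] (equivalently [strident], [distributed]) groups all but one: /ʃ, dʒ, tʃ, ʒ/ share [-anterior] while /d/ (voiced alveolar stop) alone is [+anterior]. Removing any other segment would not leave a single-feature class that excludes it.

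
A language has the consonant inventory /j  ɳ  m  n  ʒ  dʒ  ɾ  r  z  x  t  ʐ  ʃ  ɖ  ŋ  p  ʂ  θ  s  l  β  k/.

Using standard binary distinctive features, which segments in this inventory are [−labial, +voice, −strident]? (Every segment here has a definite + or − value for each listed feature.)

Eliminate segments failing any feature: /m, p, β/ are [+labial]; /ʒ, dʒ, z, ʐ/ are [+strident]; /x, t, ʃ, ʂ, θ, s, k/ are [−voice]. The remaining /j, ɳ, n, ɾ, r, ɖ, ŋ, l/ satisfy [−labial], [+voice], [−strident].

j, ɳ, n, ɾ, r, ɖ, ŋ, l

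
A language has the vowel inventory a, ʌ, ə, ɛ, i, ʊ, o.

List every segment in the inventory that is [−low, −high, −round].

ʌ, ə, ɛ

The [−low] segments are /ʌ, ə, ɛ, i, ʊ, o/.
Intersecting with [−high] gives /ʌ, ə, ɛ, o/.
Intersecting with [−round] leaves /ʌ, ə, ɛ/.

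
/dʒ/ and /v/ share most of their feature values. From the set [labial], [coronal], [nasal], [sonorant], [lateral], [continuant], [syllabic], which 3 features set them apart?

The two segments share [−nasal], [−sonorant], [−lateral], [−syllabic]. The only features from the list on which they differ: /dʒ/ is [−continuant] while /v/ is [+continuant]; /dʒ/ is [−labial] while /v/ is [+labial]; /dʒ/ is [+coronal] while /v/ is [−coronal].

[continuant], [labial], [coronal]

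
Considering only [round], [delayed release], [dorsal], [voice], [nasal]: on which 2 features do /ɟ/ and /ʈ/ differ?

[voice], [dorsal]

/ɟ/ (voiced palatal stop) and /ʈ/ (voiceless retroflex stop) agree on [−round], [−delayed release], [−nasal]. They differ on [voice] (/ɟ/ [+], /ʈ/ [−]), [dorsal] (/ɟ/ [+], /ʈ/ [−]).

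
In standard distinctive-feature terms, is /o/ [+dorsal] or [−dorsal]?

/o/ is the mid back rounded tense vowel. The feature [dorsal] marks segments articulated with the tongue body; /o/ has this property, so it is [+dorsal].

[+dorsal]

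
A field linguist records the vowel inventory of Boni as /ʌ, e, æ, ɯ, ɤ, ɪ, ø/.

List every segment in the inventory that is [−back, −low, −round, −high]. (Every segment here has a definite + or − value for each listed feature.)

Eliminate segments failing any feature: /ʌ, ɯ, ɤ/ are [+back]; /æ/ is [+low]; /ɪ/ is [+high]; /ø/ is [+round]. The remaining /e/ satisfy [−back], [−low], [−round], [−high].

e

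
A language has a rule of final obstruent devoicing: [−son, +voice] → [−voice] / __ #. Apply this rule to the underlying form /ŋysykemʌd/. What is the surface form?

[ŋysykemʌt]

The only segment in the rule's environment that also matches [−son, +voice] is /d/. Applying [−voice] turns the voiced alveolar stop into /t/ (voiceless alveolar stop), giving [ŋysykemʌt].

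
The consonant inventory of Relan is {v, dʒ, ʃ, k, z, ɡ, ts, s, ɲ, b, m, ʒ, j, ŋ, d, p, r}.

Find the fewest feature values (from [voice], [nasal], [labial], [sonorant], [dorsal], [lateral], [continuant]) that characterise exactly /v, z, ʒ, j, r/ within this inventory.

The class [+voice], [+continuant] has exactly /v, z, ʒ, j, r/ as its extension in this inventory. No smaller conjunction from the listed features achieves this: [+continuant] alone would also admit /ʃ, s/; [+voice] alone would also admit /dʒ, ɡ, ɲ, b, …/; and checking the remaining single features turns up none with this extension.

[+voice, +continuant]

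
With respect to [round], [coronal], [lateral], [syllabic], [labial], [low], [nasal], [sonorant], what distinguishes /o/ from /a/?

The two segments share [-coronal], [-lateral], [+syllabic], [-nasal], [+sonorant]. The only features from the list on which they differ: /o/ is [+labial] while /a/ is [-labial]; /o/ is [+round] while /a/ is [-round]; /o/ is [-low] while /a/ is [+low].

[labial], [round], [low]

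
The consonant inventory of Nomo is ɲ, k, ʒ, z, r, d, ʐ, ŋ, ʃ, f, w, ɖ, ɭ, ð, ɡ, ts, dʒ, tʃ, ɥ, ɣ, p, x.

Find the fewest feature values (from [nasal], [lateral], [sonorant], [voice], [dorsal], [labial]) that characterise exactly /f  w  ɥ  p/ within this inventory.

Every target segment is [+labial] and no other inventory member is, so one feature is enough.

[+labial]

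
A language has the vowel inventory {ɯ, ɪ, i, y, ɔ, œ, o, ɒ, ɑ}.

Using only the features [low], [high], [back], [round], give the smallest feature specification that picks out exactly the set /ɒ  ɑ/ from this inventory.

Every target segment is [+low] and no other inventory member is, so one feature is enough.

[+low]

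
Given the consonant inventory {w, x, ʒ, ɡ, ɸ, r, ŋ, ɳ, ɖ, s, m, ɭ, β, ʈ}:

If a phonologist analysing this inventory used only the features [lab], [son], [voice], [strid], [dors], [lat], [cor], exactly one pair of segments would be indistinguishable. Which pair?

/r/ (alveolar trill) and /ɳ/ (retroflex nasal) are both [-labial], [+sonorant], [+voice], [-strident], [-dorsal], [-lateral], [+coronal], so none of the listed features separates them. (They do differ in [nasal], [continuant] and [anterior], which are not among the given features.) Every other pair in the inventory differs on at least one listed feature.

r, ɳ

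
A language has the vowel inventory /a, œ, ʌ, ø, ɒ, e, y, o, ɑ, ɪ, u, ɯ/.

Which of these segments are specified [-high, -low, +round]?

œ, ø, o

Eliminate segments failing any feature: /a, ɒ, ɑ/ are [+low]; /ʌ, e/ are [-round]; /y, ɪ, u, ɯ/ are [+high]. The remaining /œ, ø, o/ satisfy [-high], [-low], [+round].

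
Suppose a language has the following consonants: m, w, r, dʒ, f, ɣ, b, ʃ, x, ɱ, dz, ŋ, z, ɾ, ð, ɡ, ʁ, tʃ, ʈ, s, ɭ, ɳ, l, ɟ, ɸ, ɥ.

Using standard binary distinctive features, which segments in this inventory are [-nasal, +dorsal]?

Eliminate segments failing any feature: /m, ɱ, ŋ, ɳ/ are [+nasal]; /r, dʒ, f, b, ʃ, dz, z, ɾ, ð, tʃ, ʈ, s, ɭ, l, ɸ/ are [-dorsal]. The remaining /w, ɣ, x, ɡ, ʁ, ɟ, ɥ/ satisfy [-nasal], [+dorsal].

w, ɣ, x, ɡ, ʁ, ɟ, ɥ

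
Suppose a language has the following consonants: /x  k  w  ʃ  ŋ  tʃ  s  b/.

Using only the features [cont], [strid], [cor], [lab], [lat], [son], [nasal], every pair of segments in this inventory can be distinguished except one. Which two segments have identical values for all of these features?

On the given features, /s/ and /ʃ/ have an identical profile: [+continuant], [+strident], [+coronal], [−labial], [−lateral], [−sonorant], [−nasal]. No other two segments in the inventory coincide on all 7 features. (They do differ in [anterior] and [distributed], which are not among the given features.)

s, ʃ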